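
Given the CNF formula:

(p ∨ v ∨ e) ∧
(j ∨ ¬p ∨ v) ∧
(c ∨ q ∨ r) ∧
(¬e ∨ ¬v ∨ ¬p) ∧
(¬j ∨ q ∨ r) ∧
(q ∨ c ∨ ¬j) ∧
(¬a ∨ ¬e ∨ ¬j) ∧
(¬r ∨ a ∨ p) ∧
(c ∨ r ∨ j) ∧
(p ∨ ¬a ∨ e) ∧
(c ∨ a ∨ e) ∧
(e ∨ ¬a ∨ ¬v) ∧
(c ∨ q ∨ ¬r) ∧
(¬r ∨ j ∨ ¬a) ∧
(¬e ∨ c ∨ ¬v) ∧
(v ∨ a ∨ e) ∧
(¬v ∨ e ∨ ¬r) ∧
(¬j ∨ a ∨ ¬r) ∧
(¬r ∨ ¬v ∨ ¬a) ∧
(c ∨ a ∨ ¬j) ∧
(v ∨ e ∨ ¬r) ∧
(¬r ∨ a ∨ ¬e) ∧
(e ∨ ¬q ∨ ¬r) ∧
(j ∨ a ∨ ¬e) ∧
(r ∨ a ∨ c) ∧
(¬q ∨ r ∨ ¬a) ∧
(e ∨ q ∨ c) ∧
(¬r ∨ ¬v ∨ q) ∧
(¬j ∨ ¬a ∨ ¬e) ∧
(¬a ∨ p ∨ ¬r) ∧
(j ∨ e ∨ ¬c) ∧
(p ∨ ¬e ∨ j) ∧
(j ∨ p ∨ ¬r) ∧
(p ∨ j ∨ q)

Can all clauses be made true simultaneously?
Yes

Yes, the formula is satisfiable.

One satisfying assignment is: v=False, r=False, c=True, j=True, e=True, a=False, q=True, p=True

Verification: With this assignment, all 34 clauses evaluate to true.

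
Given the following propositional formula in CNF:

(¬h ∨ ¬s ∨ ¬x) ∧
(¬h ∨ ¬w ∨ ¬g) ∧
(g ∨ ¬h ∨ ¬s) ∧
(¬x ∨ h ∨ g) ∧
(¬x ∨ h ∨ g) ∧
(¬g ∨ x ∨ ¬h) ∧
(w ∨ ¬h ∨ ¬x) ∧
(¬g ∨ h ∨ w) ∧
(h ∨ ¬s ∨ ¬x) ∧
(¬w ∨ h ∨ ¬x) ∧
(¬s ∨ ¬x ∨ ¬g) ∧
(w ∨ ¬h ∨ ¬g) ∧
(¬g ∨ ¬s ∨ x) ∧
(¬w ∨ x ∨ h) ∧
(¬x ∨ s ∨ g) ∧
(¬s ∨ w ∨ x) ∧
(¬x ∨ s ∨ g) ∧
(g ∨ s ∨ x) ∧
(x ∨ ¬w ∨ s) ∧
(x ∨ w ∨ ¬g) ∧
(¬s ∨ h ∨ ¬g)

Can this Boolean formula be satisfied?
No

No, the formula is not satisfiable.

No assignment of truth values to the variables can make all 21 clauses true simultaneously.

The formula is UNSAT (unsatisfiable).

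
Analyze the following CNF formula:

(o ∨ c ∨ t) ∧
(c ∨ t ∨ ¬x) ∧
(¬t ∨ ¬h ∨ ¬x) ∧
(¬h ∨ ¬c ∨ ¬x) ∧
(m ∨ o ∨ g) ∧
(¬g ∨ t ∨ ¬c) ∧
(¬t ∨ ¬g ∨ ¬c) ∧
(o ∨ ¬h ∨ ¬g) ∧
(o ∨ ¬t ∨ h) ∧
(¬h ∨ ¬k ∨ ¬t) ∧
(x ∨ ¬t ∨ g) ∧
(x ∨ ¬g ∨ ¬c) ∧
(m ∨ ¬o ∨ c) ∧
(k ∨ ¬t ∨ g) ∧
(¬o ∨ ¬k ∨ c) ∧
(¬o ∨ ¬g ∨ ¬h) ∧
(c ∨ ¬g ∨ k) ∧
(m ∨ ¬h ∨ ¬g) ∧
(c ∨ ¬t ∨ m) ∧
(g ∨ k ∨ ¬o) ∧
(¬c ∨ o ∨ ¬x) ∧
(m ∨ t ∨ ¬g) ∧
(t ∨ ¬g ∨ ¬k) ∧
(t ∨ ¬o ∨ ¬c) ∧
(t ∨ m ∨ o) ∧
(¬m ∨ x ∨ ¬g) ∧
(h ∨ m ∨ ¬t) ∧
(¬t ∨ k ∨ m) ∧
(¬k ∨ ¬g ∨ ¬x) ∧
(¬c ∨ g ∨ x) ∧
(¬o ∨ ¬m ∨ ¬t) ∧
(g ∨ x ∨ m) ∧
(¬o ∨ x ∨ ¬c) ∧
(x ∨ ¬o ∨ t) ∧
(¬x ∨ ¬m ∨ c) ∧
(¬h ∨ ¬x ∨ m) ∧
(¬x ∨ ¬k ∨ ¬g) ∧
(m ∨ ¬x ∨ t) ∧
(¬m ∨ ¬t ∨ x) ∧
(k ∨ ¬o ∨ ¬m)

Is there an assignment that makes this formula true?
No

No, the formula is not satisfiable.

No assignment of truth values to the variables can make all 40 clauses true simultaneously.

The formula is UNSAT (unsatisfiable).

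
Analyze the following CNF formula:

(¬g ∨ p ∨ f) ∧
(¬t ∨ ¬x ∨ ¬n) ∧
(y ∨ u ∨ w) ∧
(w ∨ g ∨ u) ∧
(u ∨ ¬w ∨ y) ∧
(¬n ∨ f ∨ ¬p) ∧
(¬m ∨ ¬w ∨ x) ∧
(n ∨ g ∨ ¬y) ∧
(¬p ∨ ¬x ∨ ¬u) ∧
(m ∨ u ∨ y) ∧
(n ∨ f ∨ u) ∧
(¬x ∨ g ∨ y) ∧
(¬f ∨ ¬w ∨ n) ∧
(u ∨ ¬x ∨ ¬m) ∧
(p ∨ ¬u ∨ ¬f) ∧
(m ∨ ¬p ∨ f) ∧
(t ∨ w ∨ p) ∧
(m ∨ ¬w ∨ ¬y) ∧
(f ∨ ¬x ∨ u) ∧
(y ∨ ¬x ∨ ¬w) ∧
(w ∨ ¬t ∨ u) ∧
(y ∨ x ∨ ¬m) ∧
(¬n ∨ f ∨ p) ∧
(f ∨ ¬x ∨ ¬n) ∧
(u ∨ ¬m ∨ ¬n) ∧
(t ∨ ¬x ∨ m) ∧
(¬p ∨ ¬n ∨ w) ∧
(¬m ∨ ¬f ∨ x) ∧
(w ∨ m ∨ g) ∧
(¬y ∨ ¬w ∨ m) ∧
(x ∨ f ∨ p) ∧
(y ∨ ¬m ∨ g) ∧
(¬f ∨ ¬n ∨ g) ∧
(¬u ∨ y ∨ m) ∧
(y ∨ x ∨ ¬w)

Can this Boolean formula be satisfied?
Yes

Yes, the formula is satisfiable.

One satisfying assignment is: u=False, w=False, n=False, p=True, t=False, y=True, x=False, g=True, f=True, m=False

Verification: With this assignment, all 35 clauses evaluate to true.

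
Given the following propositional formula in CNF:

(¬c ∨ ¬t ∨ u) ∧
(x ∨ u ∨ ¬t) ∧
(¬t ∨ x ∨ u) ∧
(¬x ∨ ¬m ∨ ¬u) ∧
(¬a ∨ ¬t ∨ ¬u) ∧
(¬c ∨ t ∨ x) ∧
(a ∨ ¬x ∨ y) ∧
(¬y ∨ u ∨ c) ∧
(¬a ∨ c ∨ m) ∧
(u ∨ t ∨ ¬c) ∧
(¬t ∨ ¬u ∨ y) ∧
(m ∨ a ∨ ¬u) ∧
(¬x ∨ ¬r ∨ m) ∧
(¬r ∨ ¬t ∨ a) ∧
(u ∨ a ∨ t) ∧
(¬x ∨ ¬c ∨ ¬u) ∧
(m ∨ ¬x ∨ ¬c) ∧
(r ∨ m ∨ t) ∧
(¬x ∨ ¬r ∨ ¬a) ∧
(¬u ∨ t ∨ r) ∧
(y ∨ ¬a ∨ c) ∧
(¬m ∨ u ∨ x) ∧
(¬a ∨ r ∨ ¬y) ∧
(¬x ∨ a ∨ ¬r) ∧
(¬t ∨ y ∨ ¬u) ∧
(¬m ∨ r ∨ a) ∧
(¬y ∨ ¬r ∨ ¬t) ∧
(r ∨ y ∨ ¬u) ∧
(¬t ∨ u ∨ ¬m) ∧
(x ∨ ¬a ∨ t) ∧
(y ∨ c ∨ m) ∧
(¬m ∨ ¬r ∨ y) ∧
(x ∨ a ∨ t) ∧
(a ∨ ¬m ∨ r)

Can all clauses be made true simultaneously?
No

No, the formula is not satisfiable.

No assignment of truth values to the variables can make all 34 clauses true simultaneously.

The formula is UNSAT (unsatisfiable).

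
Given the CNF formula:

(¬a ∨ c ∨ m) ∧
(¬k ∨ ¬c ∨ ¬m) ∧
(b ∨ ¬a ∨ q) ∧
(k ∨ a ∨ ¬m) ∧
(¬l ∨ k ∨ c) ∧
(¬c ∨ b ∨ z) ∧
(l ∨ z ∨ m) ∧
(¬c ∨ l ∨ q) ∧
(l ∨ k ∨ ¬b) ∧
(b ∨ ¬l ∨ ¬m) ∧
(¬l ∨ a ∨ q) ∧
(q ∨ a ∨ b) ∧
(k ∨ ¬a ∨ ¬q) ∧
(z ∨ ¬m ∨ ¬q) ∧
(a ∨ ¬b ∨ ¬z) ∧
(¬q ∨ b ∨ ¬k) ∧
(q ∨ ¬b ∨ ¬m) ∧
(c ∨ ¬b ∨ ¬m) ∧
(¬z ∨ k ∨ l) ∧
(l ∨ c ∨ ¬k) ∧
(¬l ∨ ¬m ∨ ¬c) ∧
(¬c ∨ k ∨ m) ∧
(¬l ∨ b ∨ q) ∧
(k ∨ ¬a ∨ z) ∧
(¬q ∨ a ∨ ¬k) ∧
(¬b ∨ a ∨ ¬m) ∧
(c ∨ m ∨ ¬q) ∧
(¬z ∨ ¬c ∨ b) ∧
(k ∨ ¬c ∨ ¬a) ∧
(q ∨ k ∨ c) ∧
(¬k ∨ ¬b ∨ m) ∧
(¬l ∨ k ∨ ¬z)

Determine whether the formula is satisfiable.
No

No, the formula is not satisfiable.

No assignment of truth values to the variables can make all 32 clauses true simultaneously.

The formula is UNSAT (unsatisfiable).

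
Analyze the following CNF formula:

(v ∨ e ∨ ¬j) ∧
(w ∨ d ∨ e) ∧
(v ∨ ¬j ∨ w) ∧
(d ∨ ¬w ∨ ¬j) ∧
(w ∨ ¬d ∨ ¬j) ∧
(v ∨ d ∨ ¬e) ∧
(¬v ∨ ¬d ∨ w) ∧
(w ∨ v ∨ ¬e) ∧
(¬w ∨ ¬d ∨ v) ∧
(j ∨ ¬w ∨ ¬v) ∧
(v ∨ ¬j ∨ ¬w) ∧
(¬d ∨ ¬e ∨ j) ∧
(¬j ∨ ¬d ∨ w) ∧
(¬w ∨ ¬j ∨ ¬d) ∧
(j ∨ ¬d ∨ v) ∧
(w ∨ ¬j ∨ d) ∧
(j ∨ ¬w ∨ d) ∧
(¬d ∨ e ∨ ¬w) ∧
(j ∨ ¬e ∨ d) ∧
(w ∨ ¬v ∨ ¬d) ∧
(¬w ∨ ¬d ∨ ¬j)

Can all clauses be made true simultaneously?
No

No, the formula is not satisfiable.

No assignment of truth values to the variables can make all 21 clauses true simultaneously.

The formula is UNSAT (unsatisfiable).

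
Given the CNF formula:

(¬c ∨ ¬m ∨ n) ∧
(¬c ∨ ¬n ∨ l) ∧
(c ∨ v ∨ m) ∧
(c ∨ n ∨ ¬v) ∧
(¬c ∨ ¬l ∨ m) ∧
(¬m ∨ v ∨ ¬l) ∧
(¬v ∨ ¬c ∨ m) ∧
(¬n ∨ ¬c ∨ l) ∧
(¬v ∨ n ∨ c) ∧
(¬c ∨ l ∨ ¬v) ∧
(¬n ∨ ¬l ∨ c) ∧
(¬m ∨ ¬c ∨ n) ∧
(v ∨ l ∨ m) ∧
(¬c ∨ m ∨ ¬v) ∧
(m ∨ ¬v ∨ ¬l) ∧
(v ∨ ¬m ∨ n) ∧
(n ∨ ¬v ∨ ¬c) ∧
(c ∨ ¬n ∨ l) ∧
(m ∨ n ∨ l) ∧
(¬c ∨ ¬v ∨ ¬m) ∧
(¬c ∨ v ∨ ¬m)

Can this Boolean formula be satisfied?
No

No, the formula is not satisfiable.

No assignment of truth values to the variables can make all 21 clauses true simultaneously.

The formula is UNSAT (unsatisfiable).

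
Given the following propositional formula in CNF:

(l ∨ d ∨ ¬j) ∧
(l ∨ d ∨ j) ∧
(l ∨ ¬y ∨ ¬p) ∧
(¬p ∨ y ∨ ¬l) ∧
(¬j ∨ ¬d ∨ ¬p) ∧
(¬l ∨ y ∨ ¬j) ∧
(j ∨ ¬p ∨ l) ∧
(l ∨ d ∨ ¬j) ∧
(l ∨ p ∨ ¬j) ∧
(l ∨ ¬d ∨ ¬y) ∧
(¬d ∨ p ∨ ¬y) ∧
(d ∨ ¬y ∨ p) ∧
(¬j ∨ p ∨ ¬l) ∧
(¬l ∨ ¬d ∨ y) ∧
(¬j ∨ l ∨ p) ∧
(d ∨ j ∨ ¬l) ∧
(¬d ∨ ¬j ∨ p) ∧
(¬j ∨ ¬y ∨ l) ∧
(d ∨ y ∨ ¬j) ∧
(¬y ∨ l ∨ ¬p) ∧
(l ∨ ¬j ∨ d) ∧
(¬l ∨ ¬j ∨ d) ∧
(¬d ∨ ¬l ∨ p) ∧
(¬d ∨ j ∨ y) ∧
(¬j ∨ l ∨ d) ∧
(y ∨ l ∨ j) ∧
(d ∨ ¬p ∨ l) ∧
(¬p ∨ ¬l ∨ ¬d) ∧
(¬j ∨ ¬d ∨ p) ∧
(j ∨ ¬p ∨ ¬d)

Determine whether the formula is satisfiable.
No

No, the formula is not satisfiable.

No assignment of truth values to the variables can make all 30 clauses true simultaneously.

The formula is UNSAT (unsatisfiable).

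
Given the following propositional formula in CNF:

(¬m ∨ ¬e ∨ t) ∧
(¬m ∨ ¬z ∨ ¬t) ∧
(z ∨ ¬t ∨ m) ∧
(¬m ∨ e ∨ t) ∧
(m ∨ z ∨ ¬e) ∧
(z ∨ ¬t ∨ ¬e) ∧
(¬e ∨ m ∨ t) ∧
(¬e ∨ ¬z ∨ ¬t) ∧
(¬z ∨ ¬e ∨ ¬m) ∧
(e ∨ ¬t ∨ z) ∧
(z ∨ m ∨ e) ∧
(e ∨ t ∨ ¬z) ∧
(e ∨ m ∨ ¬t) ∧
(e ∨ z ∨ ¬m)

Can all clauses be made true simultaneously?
No

No, the formula is not satisfiable.

No assignment of truth values to the variables can make all 14 clauses true simultaneously.

The formula is UNSAT (unsatisfiable).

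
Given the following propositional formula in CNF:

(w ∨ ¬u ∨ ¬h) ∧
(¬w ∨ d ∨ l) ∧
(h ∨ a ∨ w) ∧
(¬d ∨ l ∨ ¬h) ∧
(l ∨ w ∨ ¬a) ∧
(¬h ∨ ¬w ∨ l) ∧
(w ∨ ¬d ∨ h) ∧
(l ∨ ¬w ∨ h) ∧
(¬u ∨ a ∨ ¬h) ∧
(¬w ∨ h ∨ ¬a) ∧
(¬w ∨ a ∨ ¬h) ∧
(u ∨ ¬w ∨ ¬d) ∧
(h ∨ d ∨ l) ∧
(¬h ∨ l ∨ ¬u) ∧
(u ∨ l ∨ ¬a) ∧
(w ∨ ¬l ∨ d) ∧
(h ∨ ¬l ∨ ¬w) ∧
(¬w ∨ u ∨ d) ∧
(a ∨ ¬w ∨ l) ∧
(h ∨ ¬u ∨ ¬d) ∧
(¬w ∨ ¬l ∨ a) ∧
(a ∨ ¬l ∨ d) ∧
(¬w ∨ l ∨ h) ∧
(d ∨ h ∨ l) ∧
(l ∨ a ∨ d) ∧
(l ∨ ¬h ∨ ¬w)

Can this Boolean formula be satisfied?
Yes

Yes, the formula is satisfiable.

One satisfying assignment is: u=False, h=True, d=True, l=True, a=False, w=False

Verification: With this assignment, all 26 clauses evaluate to true.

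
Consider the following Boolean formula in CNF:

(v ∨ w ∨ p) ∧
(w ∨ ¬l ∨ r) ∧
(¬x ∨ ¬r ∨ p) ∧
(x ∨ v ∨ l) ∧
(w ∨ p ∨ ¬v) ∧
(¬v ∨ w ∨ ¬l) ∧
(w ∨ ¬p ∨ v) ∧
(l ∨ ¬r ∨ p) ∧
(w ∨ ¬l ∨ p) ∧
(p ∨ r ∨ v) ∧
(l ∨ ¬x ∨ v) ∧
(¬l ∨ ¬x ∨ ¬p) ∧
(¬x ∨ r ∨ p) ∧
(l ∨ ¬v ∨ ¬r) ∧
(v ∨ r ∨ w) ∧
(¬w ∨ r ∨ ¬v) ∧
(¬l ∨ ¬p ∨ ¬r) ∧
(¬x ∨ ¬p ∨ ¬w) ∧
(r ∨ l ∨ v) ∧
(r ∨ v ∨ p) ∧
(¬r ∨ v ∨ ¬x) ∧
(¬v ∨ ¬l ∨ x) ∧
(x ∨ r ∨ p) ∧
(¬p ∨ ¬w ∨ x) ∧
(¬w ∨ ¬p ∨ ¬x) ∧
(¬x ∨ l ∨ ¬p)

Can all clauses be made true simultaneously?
Yes

Yes, the formula is satisfiable.

One satisfying assignment is: x=False, l=False, p=True, w=False, r=False, v=True

Verification: With this assignment, all 26 clauses evaluate to true.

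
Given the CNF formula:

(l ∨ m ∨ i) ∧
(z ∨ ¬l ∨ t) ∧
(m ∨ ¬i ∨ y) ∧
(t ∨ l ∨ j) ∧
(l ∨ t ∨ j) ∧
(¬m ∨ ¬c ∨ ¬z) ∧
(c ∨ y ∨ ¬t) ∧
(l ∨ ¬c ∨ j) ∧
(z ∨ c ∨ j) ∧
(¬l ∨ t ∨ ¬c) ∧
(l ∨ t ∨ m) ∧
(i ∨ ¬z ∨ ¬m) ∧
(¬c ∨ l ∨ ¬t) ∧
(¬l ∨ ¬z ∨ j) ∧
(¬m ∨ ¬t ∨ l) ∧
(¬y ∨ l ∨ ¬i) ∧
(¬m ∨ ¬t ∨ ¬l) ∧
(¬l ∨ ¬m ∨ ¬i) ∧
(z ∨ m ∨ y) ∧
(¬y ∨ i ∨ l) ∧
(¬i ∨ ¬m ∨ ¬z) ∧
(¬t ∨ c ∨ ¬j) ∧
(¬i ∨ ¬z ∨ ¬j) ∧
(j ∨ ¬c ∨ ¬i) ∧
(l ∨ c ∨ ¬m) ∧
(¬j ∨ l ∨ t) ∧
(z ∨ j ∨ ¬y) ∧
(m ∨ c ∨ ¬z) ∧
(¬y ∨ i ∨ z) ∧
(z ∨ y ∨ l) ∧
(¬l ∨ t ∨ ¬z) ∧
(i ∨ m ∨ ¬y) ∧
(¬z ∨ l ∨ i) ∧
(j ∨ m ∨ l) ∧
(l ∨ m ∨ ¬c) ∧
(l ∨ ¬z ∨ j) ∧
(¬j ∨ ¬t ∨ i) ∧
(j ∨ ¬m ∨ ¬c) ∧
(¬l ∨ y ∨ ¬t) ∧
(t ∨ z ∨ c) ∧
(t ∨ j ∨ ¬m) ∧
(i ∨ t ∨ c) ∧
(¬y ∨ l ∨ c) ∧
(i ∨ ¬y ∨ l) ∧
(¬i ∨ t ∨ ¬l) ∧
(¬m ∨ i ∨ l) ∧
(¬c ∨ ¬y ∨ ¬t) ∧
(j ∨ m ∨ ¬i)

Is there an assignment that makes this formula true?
No

No, the formula is not satisfiable.

No assignment of truth values to the variables can make all 48 clauses true simultaneously.

The formula is UNSAT (unsatisfiable).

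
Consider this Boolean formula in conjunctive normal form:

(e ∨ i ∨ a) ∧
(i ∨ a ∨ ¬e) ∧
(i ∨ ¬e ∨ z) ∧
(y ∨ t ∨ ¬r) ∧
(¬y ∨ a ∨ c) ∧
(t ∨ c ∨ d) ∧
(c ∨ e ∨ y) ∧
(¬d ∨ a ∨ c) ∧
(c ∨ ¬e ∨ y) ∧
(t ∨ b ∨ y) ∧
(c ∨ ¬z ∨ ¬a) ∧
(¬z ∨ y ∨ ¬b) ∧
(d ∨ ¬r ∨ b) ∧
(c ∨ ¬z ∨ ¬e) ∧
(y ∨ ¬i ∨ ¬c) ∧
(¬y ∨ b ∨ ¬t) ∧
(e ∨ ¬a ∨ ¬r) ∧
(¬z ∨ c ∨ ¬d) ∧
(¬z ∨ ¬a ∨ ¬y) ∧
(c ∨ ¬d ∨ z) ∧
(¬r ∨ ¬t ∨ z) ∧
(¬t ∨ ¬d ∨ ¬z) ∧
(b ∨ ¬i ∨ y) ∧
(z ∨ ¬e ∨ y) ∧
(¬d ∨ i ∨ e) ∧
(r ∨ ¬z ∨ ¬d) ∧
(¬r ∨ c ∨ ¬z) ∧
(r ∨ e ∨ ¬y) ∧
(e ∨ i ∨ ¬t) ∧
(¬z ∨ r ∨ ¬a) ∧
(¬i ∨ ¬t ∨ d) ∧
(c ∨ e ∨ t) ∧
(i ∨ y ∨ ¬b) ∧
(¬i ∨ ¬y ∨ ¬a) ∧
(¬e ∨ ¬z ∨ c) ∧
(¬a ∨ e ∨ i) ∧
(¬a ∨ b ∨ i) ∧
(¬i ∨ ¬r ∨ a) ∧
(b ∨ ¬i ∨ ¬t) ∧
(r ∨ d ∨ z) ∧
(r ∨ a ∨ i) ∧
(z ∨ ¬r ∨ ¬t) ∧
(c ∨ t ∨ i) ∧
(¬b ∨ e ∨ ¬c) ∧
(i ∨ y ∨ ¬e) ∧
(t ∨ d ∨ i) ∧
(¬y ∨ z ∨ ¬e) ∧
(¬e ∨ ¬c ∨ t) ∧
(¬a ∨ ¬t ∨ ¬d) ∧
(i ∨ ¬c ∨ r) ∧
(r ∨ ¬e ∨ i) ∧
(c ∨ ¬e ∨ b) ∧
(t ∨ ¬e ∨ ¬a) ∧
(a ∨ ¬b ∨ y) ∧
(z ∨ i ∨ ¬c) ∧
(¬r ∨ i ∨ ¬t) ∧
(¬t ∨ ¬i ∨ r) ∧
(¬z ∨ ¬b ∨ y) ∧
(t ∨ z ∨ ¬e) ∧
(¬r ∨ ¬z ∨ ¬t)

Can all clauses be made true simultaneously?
No

No, the formula is not satisfiable.

No assignment of truth values to the variables can make all 60 clauses true simultaneously.

The formula is UNSAT (unsatisfiable).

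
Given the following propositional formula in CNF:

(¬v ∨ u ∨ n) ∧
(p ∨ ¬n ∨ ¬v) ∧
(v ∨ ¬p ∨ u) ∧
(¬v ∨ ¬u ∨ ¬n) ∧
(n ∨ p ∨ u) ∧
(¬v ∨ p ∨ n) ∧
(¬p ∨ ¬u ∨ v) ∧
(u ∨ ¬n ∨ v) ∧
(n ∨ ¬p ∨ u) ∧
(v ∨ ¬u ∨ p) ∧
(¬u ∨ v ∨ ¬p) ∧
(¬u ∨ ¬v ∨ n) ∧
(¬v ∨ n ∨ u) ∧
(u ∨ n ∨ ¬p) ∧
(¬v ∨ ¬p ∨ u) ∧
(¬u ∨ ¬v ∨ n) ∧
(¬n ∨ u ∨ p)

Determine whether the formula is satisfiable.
No

No, the formula is not satisfiable.

No assignment of truth values to the variables can make all 17 clauses true simultaneously.

The formula is UNSAT (unsatisfiable).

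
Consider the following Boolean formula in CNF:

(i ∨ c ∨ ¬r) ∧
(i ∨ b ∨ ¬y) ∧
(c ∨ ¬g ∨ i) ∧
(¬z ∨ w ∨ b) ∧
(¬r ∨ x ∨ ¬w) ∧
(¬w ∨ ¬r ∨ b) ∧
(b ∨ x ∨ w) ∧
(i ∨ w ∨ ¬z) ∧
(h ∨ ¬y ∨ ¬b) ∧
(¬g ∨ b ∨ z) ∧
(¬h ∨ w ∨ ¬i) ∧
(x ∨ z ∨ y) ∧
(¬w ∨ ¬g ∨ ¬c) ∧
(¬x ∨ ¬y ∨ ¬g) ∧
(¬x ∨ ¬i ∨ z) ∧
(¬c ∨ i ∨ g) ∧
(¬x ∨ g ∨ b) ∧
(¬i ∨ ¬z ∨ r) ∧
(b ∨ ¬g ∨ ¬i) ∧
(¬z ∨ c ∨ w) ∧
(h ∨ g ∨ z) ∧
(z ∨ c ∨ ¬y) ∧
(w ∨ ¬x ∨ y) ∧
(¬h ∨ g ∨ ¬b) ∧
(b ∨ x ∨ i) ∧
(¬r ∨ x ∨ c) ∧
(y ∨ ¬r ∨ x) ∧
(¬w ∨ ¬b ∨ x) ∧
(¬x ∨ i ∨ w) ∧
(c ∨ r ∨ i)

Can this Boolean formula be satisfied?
Yes

Yes, the formula is satisfiable.

One satisfying assignment is: x=False, c=True, h=True, r=True, y=True, g=True, i=False, z=False, b=True, w=False

Verification: With this assignment, all 30 clauses evaluate to true.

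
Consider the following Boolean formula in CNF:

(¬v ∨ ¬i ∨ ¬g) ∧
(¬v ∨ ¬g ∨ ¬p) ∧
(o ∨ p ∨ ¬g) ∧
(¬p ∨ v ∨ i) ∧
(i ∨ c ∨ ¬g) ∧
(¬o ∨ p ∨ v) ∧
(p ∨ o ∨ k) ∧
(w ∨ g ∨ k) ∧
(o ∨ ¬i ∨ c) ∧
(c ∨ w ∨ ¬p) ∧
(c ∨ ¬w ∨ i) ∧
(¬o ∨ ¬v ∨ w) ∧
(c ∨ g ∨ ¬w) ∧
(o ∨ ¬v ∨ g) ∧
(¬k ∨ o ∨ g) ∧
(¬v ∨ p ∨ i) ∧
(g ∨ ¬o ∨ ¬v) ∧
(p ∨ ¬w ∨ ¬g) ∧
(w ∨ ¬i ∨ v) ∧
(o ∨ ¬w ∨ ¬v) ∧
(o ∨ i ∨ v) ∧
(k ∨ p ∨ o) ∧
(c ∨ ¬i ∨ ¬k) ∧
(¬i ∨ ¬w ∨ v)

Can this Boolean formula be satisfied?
No

No, the formula is not satisfiable.

No assignment of truth values to the variables can make all 24 clauses true simultaneously.

The formula is UNSAT (unsatisfiable).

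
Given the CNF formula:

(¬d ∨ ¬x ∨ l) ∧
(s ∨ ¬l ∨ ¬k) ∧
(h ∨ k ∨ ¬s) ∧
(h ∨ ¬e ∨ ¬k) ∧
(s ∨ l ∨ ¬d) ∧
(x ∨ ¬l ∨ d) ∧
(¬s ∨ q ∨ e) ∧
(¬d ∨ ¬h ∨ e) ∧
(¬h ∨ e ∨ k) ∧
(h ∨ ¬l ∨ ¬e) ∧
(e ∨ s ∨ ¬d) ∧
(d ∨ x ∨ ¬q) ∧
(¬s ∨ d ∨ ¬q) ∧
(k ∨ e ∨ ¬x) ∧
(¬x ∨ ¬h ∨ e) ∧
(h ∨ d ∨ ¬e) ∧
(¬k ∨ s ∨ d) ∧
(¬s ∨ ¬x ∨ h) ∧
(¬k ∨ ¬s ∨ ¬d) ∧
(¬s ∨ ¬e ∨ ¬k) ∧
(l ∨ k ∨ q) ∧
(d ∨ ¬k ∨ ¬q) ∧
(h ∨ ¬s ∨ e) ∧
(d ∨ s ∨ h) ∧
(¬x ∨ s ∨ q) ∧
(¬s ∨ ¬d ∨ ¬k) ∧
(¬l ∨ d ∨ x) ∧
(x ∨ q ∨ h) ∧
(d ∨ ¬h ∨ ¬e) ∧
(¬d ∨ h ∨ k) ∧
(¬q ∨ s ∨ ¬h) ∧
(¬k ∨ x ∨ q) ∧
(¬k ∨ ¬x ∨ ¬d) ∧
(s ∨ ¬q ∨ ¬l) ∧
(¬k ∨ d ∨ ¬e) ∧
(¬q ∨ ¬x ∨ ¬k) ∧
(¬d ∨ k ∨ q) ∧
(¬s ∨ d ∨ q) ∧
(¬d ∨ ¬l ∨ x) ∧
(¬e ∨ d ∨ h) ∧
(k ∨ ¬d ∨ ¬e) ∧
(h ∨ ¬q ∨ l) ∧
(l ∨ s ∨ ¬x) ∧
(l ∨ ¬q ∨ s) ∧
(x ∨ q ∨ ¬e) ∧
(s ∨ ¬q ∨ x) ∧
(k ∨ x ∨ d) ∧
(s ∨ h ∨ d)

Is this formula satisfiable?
No

No, the formula is not satisfiable.

No assignment of truth values to the variables can make all 48 clauses true simultaneously.

The formula is UNSAT (unsatisfiable).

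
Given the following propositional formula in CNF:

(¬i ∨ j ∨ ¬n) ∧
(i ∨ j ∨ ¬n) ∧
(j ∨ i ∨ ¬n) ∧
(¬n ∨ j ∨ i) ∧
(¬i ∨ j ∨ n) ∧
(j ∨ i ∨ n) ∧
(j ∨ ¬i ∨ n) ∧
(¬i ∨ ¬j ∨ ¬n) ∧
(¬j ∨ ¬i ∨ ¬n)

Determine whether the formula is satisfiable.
Yes

Yes, the formula is satisfiable.

One satisfying assignment is: n=False, i=False, j=True

Verification: With this assignment, all 9 clauses evaluate to true.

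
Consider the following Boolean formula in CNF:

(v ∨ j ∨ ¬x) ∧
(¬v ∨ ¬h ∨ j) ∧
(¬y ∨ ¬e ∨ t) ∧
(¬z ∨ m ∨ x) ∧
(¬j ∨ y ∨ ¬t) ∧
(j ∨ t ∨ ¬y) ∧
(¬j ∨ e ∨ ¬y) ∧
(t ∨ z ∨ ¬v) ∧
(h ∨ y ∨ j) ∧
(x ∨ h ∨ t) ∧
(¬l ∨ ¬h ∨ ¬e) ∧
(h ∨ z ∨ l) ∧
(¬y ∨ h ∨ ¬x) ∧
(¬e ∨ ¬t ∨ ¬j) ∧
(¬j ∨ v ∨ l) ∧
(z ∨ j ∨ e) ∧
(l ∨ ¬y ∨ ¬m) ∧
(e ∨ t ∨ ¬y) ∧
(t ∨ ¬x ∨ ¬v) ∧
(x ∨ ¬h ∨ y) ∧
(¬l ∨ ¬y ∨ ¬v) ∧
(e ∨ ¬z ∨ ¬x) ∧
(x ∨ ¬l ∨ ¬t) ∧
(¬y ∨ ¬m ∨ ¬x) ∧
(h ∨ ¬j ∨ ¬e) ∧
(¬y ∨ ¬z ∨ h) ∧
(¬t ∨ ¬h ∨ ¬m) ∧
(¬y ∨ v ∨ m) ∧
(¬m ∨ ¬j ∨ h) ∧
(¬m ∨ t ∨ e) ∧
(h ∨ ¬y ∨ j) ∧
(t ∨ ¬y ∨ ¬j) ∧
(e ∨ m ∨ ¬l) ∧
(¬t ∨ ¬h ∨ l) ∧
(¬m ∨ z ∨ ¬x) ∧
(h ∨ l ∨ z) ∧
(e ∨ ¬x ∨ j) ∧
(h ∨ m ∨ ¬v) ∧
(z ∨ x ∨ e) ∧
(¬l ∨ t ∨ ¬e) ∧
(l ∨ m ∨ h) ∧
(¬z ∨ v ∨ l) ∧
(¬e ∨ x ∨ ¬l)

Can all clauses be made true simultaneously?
No

No, the formula is not satisfiable.

No assignment of truth values to the variables can make all 43 clauses true simultaneously.

The formula is UNSAT (unsatisfiable).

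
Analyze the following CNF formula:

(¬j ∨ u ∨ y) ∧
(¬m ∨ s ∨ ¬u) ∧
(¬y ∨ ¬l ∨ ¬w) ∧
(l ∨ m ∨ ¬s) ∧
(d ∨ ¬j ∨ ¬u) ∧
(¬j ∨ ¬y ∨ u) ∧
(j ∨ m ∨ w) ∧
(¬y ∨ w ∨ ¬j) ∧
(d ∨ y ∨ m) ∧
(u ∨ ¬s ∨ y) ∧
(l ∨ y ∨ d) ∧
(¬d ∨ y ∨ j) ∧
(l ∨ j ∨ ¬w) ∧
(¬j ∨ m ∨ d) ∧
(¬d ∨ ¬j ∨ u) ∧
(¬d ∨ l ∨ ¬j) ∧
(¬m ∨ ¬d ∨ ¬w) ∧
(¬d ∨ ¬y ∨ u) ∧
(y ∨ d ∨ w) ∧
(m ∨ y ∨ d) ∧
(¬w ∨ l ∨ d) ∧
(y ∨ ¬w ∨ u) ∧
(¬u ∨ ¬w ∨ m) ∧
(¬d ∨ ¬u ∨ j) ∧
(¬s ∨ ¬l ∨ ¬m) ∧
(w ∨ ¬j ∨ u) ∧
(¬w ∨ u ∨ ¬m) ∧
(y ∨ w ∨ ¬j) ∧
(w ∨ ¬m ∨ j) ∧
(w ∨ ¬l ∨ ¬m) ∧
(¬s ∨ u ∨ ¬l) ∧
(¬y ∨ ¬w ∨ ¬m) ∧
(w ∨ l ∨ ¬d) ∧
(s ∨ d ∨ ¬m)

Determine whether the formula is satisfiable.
No

No, the formula is not satisfiable.

No assignment of truth values to the variables can make all 34 clauses true simultaneously.

The formula is UNSAT (unsatisfiable).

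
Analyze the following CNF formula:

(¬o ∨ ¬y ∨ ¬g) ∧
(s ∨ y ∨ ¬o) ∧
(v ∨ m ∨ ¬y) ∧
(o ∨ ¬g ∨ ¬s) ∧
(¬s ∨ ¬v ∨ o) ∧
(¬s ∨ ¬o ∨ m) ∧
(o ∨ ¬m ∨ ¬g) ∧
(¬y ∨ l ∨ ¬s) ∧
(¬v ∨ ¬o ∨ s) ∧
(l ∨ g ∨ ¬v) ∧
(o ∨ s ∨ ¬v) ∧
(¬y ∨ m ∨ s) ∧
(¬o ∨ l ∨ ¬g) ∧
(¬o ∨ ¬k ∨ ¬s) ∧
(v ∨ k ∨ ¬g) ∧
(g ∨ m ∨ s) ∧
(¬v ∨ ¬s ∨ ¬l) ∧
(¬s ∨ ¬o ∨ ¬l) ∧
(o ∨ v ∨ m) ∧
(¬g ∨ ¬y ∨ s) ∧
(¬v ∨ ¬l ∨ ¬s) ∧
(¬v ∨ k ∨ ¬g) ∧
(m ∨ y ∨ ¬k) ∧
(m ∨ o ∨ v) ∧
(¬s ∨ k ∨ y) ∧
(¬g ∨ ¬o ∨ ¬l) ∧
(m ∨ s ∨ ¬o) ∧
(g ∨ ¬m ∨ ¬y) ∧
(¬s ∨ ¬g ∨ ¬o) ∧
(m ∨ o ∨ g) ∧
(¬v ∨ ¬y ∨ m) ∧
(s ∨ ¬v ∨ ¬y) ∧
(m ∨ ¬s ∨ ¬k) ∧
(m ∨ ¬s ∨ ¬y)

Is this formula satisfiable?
Yes

Yes, the formula is satisfiable.

One satisfying assignment is: k=False, m=True, s=False, o=False, y=False, g=False, v=False, l=False

Verification: With this assignment, all 34 clauses evaluate to true.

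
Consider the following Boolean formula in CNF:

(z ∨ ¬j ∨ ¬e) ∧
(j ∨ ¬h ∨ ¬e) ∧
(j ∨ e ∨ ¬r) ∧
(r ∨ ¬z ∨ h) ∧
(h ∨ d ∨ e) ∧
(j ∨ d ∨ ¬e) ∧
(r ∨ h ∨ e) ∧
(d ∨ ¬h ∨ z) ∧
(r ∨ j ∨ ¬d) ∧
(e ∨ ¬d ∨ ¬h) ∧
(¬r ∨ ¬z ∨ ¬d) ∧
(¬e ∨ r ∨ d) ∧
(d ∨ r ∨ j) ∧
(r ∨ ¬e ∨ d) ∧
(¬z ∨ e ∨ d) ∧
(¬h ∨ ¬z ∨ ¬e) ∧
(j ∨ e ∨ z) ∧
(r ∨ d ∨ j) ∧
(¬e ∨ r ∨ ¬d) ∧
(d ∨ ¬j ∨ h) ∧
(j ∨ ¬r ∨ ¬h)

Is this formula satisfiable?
Yes

Yes, the formula is satisfiable.

One satisfying assignment is: h=False, r=True, e=True, d=True, z=False, j=False

Verification: With this assignment, all 21 clauses evaluate to true.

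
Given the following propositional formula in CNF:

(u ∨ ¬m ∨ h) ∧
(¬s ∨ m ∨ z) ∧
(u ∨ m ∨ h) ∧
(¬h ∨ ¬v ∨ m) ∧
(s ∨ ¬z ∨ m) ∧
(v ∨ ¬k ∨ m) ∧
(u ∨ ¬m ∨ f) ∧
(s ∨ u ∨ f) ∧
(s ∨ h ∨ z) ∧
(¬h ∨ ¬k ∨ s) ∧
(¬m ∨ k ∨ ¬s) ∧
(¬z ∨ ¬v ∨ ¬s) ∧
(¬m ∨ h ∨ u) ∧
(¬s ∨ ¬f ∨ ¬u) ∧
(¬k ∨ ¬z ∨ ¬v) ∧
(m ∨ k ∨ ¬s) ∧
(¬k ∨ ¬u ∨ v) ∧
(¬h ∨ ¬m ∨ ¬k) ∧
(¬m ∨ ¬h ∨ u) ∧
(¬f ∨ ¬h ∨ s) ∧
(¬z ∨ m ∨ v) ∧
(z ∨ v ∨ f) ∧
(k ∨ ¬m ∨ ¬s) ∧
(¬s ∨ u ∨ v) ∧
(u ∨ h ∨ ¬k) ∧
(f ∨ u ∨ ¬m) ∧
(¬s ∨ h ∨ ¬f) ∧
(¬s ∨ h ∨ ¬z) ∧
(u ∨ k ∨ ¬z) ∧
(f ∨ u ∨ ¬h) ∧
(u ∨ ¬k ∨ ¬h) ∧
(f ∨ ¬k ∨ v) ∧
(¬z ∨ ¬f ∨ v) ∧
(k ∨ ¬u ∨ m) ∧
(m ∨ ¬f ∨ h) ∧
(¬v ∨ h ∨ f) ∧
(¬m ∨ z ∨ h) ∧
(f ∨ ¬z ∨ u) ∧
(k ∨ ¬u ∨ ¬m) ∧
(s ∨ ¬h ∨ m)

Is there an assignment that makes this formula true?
No

No, the formula is not satisfiable.

No assignment of truth values to the variables can make all 40 clauses true simultaneously.

The formula is UNSAT (unsatisfiable).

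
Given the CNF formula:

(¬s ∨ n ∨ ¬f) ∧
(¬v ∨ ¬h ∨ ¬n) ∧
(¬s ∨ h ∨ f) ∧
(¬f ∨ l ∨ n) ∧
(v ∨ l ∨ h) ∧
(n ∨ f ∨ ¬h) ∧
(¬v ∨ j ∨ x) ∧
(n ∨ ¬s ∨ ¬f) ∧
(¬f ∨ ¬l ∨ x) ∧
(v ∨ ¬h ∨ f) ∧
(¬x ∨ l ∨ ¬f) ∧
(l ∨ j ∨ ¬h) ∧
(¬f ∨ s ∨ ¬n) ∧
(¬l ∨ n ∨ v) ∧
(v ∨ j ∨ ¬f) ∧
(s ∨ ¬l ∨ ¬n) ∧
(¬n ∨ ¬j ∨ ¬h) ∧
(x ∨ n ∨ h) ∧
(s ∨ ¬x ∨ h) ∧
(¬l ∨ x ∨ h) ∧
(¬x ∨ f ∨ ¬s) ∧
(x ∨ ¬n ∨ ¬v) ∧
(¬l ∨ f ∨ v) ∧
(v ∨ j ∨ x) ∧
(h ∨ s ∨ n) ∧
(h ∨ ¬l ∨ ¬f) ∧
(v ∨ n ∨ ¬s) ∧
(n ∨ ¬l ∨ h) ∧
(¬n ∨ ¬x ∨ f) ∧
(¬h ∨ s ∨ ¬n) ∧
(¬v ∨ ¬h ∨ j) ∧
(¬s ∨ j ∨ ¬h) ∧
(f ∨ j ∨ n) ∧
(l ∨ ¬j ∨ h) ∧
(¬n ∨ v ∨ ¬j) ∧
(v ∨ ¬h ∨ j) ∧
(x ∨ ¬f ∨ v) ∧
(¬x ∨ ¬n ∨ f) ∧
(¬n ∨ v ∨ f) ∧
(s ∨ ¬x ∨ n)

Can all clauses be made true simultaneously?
No

No, the formula is not satisfiable.

No assignment of truth values to the variables can make all 40 clauses true simultaneously.

The formula is UNSAT (unsatisfiable).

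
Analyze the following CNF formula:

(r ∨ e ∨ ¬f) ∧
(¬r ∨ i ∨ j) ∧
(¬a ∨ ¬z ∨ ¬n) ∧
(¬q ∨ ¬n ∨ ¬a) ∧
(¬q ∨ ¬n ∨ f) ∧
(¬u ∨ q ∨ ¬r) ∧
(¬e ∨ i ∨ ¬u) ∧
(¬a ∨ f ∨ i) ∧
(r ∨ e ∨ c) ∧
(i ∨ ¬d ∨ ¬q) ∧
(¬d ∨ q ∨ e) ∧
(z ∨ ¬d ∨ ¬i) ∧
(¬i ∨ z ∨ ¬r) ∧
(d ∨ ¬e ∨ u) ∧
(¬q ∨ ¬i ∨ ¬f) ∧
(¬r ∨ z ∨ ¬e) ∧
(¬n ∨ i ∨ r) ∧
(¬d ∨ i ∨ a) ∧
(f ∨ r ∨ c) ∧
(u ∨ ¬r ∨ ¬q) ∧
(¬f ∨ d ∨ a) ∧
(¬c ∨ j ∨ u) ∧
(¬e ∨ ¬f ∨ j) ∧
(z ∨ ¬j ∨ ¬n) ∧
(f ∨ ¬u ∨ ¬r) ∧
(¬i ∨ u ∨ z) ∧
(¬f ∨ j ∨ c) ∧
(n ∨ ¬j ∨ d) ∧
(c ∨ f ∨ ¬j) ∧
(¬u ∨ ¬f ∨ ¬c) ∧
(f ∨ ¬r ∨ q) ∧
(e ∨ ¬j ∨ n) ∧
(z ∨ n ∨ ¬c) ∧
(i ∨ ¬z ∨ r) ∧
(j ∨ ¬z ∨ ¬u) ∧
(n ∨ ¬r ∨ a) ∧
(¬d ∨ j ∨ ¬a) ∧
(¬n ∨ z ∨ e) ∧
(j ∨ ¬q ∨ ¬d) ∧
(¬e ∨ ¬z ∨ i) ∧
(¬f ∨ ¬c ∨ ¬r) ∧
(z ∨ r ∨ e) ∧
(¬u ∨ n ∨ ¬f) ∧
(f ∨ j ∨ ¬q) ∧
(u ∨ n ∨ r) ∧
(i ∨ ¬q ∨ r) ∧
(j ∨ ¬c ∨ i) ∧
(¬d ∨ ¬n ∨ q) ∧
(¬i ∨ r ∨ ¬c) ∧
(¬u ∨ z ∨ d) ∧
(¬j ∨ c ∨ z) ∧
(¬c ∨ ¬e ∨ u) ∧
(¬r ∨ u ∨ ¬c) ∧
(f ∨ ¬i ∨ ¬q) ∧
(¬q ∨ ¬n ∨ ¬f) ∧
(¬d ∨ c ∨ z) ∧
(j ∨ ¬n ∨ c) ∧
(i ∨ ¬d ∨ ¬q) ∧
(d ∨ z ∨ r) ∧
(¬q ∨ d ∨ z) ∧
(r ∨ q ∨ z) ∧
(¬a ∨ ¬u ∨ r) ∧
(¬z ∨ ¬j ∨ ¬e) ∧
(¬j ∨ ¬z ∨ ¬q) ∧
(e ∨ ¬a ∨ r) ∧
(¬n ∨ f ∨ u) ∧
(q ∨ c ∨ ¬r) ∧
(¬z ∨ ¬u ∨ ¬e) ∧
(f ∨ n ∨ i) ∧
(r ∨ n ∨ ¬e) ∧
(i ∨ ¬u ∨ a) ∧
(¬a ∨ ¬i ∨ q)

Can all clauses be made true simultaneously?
No

No, the formula is not satisfiable.

No assignment of truth values to the variables can make all 72 clauses true simultaneously.

The formula is UNSAT (unsatisfiable).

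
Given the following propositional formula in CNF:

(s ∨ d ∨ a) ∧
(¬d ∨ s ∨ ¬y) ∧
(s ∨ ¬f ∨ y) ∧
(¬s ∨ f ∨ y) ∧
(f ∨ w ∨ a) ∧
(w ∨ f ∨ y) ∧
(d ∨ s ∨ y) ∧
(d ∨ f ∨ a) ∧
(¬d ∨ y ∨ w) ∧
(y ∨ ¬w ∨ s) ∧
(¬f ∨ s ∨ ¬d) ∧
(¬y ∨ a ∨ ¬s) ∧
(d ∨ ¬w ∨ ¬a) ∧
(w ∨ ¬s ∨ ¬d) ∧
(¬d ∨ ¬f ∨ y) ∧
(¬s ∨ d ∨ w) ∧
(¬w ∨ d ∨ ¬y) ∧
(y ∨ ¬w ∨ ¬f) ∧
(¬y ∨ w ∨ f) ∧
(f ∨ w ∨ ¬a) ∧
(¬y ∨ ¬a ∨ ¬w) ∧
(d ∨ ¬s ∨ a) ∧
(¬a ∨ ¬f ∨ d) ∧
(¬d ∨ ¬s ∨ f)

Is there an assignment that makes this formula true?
No

No, the formula is not satisfiable.

No assignment of truth values to the variables can make all 24 clauses true simultaneously.

The formula is UNSAT (unsatisfiable).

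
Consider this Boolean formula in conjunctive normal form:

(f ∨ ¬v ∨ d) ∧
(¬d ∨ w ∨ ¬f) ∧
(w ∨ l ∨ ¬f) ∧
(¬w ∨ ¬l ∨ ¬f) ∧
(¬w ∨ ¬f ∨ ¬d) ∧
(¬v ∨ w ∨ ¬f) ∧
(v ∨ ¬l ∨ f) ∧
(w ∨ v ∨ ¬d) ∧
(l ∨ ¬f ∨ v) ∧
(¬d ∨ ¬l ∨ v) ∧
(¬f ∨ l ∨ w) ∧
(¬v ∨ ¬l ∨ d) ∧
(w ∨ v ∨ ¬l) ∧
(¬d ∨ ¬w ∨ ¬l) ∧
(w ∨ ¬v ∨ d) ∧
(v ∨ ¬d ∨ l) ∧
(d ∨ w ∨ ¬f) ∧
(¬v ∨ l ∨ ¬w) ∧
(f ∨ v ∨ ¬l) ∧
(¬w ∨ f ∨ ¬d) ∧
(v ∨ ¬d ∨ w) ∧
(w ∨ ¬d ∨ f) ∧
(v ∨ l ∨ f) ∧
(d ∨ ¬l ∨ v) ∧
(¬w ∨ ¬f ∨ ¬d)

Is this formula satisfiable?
No

No, the formula is not satisfiable.

No assignment of truth values to the variables can make all 25 clauses true simultaneously.

The formula is UNSAT (unsatisfiable).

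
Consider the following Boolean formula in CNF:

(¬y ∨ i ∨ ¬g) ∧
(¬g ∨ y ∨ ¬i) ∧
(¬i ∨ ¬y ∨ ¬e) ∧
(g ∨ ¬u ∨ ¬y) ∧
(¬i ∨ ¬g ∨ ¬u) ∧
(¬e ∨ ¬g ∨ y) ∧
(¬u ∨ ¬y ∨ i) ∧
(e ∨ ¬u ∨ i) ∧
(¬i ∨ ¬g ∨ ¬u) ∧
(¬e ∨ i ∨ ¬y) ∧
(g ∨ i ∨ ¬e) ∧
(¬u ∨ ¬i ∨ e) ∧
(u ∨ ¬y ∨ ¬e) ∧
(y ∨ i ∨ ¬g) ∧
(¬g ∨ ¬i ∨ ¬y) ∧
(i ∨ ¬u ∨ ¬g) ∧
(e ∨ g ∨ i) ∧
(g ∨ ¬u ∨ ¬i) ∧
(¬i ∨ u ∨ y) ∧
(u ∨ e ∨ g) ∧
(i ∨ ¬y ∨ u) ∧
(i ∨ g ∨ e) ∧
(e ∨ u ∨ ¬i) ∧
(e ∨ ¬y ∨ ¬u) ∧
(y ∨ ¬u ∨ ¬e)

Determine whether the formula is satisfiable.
No

No, the formula is not satisfiable.

No assignment of truth values to the variables can make all 25 clauses true simultaneously.

The formula is UNSAT (unsatisfiable).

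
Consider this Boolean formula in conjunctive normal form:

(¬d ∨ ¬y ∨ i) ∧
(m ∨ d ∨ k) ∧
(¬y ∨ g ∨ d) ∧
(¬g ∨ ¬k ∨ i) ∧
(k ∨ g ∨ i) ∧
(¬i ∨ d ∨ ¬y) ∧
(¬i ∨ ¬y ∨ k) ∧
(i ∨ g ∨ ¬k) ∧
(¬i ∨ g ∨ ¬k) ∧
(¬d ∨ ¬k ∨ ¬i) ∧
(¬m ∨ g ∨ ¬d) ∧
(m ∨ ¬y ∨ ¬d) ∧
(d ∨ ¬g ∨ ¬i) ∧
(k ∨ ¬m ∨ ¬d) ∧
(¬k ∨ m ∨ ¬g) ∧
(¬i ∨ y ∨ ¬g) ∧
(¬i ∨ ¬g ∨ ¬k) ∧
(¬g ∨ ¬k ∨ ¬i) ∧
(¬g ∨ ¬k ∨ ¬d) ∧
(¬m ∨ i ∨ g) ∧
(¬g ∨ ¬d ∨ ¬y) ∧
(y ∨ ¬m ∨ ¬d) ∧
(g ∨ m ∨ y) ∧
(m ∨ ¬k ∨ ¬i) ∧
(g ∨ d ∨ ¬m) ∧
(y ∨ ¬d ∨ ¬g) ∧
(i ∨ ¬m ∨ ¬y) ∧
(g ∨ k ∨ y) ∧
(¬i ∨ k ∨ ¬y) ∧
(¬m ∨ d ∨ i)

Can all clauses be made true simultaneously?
No

No, the formula is not satisfiable.

No assignment of truth values to the variables can make all 30 clauses true simultaneously.

The formula is UNSAT (unsatisfiable).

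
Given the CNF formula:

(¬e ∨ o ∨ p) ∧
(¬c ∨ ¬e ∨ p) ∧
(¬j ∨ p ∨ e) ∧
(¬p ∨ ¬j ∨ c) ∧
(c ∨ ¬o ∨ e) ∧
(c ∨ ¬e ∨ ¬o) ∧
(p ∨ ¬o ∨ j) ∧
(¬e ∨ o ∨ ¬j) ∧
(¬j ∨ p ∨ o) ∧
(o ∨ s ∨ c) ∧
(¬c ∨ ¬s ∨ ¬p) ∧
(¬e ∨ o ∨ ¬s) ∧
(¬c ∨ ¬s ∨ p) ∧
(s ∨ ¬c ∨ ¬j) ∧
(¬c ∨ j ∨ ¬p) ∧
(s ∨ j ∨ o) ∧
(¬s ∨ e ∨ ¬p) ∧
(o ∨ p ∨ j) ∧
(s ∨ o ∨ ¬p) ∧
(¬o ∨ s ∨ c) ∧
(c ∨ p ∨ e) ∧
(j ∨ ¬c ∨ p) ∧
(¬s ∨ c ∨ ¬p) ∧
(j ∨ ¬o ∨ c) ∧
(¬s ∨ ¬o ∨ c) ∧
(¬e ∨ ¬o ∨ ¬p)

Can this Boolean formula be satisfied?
No

No, the formula is not satisfiable.

No assignment of truth values to the variables can make all 26 clauses true simultaneously.

The formula is UNSAT (unsatisfiable).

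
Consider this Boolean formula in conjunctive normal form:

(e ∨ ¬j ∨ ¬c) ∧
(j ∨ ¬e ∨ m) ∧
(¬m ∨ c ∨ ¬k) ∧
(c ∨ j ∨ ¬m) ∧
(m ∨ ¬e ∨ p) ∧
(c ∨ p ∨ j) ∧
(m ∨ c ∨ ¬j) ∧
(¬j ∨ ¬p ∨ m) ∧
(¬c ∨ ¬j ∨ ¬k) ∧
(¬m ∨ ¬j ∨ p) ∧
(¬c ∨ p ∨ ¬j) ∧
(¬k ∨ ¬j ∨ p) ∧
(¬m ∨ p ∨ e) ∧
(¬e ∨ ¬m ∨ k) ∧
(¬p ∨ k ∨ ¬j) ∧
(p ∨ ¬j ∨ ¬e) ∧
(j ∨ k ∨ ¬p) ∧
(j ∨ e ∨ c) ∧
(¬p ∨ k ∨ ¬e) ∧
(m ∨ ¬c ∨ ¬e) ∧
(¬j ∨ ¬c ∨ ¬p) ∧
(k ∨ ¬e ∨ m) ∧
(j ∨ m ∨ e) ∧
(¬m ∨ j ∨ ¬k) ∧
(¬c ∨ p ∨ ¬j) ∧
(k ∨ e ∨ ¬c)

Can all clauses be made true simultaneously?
No

No, the formula is not satisfiable.

No assignment of truth values to the variables can make all 26 clauses true simultaneously.

The formula is UNSAT (unsatisfiable).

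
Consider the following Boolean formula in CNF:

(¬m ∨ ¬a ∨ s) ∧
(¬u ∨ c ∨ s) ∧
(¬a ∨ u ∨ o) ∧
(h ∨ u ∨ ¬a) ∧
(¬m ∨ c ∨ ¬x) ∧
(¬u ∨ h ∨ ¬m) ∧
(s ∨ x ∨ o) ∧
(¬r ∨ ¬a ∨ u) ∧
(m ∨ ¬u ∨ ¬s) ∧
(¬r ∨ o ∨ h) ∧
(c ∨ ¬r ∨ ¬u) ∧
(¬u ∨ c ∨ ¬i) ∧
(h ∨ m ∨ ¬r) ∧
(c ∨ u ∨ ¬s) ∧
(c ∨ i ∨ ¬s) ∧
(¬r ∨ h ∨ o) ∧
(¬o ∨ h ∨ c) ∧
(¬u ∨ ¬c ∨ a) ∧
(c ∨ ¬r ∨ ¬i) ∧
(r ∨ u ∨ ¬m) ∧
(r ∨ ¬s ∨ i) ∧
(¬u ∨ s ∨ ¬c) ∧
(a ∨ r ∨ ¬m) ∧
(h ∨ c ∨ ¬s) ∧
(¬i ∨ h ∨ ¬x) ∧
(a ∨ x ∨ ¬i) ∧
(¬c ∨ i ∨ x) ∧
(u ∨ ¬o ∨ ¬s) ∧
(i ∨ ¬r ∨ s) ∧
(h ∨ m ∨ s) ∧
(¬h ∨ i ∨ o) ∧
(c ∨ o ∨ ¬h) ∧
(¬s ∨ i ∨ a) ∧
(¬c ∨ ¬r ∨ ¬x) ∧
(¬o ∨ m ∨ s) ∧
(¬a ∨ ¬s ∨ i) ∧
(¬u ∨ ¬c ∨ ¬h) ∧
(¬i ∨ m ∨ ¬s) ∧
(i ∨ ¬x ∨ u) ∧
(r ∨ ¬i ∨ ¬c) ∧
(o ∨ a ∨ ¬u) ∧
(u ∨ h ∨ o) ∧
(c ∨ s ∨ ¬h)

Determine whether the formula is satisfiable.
No

No, the formula is not satisfiable.

No assignment of truth values to the variables can make all 43 clauses true simultaneously.

The formula is UNSAT (unsatisfiable).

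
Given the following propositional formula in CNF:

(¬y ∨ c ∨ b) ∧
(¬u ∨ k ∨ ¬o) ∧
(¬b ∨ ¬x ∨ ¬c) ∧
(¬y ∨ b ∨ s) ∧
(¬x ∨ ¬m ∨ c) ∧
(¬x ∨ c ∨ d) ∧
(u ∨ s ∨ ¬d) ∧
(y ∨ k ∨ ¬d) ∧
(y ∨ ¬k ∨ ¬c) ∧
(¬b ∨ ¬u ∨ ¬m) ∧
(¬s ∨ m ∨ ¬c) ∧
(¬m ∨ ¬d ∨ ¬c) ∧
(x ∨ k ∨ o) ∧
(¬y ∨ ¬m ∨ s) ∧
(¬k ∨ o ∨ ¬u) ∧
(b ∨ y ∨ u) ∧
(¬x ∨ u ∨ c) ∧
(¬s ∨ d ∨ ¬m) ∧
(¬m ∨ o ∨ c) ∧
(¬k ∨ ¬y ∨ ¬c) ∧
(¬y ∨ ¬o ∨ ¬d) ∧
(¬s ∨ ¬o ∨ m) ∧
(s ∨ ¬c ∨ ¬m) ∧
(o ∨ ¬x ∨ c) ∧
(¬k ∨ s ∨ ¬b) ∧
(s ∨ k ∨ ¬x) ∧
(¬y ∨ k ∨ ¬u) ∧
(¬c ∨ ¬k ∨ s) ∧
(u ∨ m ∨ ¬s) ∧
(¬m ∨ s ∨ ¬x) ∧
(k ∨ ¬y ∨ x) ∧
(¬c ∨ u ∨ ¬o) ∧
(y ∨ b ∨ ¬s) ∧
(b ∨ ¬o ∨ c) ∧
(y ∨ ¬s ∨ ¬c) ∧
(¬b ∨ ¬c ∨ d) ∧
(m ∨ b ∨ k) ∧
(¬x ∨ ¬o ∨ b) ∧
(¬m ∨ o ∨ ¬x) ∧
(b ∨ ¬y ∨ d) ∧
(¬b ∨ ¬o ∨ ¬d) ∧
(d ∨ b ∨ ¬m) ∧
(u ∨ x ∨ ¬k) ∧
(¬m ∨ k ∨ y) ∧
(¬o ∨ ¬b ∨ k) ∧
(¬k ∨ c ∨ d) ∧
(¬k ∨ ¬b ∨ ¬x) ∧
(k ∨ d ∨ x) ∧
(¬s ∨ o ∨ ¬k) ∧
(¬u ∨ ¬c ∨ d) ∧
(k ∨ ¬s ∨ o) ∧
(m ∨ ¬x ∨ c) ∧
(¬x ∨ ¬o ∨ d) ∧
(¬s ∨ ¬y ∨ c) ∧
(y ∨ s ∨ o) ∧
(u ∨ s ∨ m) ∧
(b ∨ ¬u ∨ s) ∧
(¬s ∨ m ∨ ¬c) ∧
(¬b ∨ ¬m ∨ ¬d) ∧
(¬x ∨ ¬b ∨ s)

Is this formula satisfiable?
No

No, the formula is not satisfiable.

No assignment of truth values to the variables can make all 60 clauses true simultaneously.

The formula is UNSAT (unsatisfiable).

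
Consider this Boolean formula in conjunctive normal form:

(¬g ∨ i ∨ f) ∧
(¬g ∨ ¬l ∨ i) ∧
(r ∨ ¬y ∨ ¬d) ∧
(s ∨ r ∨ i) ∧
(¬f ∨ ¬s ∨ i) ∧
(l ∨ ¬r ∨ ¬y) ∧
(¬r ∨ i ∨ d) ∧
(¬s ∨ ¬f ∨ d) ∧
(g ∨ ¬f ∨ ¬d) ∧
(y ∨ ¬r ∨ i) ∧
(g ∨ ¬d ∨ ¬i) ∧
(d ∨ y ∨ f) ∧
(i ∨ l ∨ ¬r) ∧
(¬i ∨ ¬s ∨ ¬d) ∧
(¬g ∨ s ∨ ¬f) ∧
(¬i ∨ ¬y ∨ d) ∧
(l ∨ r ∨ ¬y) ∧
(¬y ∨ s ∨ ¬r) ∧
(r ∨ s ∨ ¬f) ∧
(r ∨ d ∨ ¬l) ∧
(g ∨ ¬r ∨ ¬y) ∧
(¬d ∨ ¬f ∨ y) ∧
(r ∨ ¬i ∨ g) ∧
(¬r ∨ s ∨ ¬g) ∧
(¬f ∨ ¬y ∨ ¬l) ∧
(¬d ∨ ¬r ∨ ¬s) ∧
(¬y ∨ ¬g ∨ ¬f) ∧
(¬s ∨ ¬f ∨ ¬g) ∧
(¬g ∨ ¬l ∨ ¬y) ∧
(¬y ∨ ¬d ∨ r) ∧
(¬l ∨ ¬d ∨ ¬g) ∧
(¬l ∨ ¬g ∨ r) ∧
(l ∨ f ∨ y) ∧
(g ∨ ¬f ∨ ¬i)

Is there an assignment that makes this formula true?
Yes

Yes, the formula is satisfiable.

One satisfying assignment is: l=True, d=True, f=False, y=False, g=False, i=False, s=True, r=False

Verification: With this assignment, all 34 clauses evaluate to true.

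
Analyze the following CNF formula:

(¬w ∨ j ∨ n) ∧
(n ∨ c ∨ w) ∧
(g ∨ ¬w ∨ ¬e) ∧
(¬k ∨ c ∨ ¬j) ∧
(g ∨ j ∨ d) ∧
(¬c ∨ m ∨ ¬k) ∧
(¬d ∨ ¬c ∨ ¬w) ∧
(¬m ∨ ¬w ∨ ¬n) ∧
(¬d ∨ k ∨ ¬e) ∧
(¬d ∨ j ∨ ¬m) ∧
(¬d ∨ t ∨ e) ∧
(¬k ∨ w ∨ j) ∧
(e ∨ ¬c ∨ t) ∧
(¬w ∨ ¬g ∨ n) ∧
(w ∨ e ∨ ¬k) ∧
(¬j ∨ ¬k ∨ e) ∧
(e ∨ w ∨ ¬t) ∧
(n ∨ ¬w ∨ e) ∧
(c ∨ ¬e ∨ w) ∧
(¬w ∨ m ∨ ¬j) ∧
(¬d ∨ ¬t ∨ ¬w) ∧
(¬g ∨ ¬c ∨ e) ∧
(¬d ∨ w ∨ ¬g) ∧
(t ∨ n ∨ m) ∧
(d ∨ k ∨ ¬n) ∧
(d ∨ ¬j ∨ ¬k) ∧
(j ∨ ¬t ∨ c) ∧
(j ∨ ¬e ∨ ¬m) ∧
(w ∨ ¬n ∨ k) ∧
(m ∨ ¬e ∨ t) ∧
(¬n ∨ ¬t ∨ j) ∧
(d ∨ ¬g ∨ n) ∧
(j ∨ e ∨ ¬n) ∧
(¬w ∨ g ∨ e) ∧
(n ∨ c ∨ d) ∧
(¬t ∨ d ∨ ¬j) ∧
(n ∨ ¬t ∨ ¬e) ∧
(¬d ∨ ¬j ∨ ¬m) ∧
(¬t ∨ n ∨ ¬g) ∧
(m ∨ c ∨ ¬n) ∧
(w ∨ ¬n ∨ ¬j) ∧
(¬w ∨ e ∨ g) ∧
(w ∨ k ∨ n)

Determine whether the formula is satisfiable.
No

No, the formula is not satisfiable.

No assignment of truth values to the variables can make all 43 clauses true simultaneously.

The formula is UNSAT (unsatisfiable).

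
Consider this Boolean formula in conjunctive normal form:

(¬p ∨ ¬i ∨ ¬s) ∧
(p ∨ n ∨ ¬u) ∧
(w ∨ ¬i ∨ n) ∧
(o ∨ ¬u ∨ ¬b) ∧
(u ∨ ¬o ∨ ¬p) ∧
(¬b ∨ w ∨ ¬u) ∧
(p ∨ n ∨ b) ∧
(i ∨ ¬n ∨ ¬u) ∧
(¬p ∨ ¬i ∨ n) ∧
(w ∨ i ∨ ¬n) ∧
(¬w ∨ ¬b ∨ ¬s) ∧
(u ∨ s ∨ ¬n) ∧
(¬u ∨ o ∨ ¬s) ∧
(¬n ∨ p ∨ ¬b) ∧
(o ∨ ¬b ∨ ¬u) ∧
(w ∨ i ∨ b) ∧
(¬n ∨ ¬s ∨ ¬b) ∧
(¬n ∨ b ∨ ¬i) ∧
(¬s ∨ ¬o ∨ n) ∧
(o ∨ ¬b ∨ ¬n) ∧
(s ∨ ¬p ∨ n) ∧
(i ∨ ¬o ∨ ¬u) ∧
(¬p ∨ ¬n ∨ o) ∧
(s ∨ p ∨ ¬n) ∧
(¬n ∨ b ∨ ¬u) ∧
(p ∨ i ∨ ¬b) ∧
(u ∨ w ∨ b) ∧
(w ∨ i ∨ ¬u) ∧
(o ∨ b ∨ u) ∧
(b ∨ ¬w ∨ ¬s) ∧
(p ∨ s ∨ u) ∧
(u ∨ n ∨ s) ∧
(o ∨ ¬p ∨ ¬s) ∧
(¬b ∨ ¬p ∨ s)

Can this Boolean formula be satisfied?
No

No, the formula is not satisfiable.

No assignment of truth values to the variables can make all 34 clauses true simultaneously.

The formula is UNSAT (unsatisfiable).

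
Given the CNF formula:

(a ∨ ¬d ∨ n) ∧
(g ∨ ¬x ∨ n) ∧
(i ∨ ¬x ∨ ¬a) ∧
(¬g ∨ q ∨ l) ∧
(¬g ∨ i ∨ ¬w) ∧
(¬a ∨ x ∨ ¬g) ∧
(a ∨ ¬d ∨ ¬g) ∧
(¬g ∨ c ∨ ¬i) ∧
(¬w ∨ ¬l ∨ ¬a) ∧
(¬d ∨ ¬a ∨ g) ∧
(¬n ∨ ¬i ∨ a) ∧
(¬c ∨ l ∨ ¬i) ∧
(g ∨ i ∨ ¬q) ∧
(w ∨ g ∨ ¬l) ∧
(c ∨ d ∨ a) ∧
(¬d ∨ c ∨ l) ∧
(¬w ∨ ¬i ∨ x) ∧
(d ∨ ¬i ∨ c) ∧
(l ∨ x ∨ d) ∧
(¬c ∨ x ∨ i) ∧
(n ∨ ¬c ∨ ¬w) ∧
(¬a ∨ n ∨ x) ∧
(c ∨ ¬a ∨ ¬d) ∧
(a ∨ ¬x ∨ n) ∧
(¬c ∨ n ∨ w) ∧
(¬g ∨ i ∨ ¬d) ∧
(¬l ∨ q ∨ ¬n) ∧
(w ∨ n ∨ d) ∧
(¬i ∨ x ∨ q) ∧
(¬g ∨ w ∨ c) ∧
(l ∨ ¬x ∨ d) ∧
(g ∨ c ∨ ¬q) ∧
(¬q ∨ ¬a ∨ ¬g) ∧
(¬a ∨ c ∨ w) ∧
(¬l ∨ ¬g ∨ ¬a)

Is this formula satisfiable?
Yes

Yes, the formula is satisfiable.

One satisfying assignment is: l=False, q=False, w=False, g=False, d=True, a=False, n=True, i=False, x=True, c=True

Verification: With this assignment, all 35 clauses evaluate to true.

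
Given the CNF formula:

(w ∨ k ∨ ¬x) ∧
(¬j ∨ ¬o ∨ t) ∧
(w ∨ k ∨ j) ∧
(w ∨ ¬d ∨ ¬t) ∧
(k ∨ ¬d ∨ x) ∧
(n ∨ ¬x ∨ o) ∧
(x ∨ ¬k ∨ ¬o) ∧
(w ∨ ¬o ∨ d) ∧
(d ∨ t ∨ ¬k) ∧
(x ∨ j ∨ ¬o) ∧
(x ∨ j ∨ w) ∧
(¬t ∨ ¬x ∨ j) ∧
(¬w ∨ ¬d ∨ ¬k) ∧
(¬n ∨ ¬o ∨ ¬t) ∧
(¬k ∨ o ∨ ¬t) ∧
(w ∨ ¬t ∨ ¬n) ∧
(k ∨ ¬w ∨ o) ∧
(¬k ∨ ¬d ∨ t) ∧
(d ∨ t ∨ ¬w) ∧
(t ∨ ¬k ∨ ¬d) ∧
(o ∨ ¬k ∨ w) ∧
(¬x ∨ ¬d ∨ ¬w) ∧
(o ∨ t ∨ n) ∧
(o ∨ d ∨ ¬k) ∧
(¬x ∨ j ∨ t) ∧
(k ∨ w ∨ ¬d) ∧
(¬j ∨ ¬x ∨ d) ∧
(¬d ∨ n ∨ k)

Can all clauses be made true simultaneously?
Yes

Yes, the formula is satisfiable.

One satisfying assignment is: o=False, d=False, t=False, w=False, j=True, n=True, k=False, x=False

Verification: With this assignment, all 28 clauses evaluate to true.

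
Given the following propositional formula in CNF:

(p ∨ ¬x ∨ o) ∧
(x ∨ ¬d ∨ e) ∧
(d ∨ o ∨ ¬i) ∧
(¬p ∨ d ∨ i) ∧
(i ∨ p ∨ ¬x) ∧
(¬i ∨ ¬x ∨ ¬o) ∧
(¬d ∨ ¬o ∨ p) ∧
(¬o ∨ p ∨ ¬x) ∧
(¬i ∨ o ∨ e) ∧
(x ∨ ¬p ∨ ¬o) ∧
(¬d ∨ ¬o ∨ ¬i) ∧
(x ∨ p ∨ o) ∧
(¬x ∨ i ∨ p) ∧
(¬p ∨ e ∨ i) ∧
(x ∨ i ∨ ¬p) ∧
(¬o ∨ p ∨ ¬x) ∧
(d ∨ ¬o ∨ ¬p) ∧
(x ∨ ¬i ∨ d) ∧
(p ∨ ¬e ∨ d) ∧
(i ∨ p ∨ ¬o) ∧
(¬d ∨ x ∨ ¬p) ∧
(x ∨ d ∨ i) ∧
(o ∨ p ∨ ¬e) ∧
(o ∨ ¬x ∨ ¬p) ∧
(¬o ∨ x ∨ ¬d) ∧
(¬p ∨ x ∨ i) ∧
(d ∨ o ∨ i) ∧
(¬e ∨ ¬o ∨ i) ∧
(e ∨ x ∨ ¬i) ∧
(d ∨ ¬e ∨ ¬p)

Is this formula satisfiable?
No

No, the formula is not satisfiable.

No assignment of truth values to the variables can make all 30 clauses true simultaneously.

The formula is UNSAT (unsatisfiable).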